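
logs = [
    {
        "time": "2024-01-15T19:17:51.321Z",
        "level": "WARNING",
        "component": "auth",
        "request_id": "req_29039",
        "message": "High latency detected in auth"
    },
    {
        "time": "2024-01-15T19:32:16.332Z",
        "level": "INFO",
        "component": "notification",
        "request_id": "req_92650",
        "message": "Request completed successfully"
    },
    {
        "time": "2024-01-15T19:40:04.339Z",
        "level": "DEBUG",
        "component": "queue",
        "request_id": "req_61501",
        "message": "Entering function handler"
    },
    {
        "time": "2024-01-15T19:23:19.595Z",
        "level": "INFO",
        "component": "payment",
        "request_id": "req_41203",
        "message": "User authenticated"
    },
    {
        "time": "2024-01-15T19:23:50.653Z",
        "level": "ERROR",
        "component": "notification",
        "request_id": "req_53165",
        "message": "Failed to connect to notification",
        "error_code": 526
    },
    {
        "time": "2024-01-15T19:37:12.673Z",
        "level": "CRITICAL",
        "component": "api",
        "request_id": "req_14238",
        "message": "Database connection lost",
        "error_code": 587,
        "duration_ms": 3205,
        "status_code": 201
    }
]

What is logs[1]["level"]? "INFO"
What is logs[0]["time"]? "2024-01-15T19:17:51.321Z"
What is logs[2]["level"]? "DEBUG"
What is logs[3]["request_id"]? "req_41203"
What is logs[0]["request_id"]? "req_29039"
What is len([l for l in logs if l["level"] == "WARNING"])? 1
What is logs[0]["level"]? "WARNING"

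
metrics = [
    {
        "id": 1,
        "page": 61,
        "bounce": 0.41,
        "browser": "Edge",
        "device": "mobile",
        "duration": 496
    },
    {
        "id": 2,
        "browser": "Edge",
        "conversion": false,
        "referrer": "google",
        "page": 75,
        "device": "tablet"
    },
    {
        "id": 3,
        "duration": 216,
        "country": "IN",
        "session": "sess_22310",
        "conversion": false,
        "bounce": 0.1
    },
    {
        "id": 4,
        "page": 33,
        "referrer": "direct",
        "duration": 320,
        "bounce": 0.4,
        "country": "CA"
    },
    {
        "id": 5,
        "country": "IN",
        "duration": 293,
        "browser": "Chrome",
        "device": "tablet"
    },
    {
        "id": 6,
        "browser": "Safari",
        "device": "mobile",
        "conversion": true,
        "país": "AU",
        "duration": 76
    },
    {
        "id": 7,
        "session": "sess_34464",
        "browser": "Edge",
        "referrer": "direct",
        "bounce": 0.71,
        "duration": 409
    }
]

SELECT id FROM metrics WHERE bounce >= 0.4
[1, 4, 7]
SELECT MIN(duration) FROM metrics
76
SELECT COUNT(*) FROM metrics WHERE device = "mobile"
2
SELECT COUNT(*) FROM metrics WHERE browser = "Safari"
1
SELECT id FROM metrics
[1, 2, 3, 4, 5, 6, 7]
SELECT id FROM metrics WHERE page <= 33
[4]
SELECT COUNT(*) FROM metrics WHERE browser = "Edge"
3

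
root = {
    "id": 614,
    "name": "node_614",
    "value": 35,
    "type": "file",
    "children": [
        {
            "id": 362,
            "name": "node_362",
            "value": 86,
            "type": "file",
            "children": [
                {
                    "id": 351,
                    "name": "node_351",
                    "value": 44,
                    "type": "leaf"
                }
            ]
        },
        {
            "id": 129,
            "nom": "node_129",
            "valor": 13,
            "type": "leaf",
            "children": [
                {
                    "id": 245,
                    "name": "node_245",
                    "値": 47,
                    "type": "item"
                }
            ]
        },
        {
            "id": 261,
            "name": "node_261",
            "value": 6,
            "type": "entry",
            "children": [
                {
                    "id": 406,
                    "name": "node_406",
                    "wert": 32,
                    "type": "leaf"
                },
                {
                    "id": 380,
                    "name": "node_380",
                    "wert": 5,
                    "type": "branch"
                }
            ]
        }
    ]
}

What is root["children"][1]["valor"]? 13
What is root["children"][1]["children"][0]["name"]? "node_245"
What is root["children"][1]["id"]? 129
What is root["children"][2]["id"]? 261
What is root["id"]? 614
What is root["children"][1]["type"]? "leaf"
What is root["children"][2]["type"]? "entry"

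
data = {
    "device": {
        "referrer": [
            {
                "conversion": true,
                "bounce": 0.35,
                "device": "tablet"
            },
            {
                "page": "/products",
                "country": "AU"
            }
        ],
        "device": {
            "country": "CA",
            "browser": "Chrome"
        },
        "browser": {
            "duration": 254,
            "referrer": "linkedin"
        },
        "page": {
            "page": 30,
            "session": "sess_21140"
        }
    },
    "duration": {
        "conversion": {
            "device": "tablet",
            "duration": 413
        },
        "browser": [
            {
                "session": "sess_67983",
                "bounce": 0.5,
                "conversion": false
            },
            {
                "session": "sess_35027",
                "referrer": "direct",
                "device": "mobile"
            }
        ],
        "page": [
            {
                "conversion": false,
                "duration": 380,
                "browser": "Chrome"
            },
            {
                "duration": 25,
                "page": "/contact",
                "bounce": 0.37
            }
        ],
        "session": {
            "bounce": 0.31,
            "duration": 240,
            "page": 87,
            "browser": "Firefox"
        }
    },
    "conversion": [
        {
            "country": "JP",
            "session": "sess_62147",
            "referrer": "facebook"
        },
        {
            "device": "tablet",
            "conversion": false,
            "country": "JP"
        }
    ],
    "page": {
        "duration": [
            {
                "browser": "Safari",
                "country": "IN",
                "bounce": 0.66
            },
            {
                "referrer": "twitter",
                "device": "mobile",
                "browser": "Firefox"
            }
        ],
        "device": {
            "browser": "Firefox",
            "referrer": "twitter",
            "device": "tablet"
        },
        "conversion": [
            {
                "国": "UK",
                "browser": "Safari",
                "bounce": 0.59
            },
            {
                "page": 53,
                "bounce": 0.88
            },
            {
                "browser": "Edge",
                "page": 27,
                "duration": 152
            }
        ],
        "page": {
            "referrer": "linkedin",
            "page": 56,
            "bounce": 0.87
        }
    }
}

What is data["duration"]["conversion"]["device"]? "tablet"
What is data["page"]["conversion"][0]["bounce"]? 0.59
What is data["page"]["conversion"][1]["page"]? 53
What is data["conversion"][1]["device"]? "tablet"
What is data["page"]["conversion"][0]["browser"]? "Safari"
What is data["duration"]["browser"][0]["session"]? "sess_67983"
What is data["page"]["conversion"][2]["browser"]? "Edge"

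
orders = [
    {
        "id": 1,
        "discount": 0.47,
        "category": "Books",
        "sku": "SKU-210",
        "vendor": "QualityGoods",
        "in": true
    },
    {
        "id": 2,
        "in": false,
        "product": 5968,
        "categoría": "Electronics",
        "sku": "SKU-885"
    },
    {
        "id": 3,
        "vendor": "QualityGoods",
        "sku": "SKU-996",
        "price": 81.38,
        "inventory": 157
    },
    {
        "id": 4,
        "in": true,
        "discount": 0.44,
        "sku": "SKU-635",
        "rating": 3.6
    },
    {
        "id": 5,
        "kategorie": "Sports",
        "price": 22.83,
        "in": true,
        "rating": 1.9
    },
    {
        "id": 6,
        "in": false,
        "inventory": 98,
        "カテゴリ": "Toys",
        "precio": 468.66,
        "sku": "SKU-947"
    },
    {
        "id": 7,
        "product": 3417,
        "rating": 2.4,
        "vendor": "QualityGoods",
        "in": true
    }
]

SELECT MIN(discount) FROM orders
0.44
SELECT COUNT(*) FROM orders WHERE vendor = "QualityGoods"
3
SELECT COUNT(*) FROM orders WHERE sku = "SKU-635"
1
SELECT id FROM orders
[1, 2, 3, 4, 5, 6, 7]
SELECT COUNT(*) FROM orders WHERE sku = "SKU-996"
1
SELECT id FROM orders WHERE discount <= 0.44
[4]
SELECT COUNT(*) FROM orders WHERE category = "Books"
1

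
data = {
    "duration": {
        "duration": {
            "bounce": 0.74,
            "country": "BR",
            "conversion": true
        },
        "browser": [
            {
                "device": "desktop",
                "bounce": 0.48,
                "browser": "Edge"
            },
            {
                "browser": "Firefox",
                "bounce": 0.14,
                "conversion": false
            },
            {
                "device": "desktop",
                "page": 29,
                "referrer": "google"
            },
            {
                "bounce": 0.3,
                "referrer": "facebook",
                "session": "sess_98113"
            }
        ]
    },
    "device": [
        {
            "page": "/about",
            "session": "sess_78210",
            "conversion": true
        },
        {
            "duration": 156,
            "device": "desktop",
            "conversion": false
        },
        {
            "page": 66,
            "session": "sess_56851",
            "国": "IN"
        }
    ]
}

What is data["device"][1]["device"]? "desktop"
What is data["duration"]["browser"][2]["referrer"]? "google"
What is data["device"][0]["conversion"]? True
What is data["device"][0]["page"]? "/about"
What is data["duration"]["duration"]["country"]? "BR"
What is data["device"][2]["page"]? 66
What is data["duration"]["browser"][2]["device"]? "desktop"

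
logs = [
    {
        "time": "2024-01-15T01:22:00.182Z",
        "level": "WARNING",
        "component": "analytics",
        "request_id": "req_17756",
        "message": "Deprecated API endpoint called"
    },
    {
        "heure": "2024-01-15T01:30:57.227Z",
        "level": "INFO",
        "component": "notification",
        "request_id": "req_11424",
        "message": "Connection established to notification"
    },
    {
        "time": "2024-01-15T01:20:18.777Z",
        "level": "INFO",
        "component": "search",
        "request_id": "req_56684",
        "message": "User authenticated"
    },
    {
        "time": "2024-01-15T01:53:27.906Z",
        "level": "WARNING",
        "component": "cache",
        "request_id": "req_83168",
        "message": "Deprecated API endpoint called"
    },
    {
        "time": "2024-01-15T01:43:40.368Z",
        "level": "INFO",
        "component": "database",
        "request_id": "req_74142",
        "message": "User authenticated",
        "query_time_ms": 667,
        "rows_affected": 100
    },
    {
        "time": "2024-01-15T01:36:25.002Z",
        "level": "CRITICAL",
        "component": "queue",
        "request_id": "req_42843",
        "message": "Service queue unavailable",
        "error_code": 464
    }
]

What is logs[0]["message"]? "Deprecated API endpoint called"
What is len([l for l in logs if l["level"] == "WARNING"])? 2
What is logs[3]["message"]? "Deprecated API endpoint called"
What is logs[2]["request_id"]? "req_56684"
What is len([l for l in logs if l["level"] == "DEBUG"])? 0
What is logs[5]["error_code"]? 464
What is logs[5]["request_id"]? "req_42843"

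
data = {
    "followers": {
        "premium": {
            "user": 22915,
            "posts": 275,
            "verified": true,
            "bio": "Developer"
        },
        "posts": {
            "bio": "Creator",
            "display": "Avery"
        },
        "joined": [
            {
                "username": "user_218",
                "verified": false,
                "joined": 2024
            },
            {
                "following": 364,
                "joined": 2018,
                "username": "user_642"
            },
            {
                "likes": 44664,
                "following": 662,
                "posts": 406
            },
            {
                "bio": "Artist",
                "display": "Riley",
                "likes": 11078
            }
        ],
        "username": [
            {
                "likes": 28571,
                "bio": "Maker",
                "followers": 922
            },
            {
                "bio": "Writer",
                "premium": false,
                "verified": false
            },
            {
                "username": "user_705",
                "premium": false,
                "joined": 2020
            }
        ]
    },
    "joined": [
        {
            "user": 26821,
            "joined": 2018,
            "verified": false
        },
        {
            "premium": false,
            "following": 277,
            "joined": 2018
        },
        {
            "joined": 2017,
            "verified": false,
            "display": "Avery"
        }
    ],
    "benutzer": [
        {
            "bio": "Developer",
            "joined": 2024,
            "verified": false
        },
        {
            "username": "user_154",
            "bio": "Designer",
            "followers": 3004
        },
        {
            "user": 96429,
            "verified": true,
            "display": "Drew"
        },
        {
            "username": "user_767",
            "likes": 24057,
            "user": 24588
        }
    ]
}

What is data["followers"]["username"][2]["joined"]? 2020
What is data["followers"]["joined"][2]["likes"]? 44664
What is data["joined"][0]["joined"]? 2018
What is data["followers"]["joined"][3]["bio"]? "Artist"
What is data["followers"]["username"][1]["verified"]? False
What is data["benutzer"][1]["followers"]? 3004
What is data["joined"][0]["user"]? 26821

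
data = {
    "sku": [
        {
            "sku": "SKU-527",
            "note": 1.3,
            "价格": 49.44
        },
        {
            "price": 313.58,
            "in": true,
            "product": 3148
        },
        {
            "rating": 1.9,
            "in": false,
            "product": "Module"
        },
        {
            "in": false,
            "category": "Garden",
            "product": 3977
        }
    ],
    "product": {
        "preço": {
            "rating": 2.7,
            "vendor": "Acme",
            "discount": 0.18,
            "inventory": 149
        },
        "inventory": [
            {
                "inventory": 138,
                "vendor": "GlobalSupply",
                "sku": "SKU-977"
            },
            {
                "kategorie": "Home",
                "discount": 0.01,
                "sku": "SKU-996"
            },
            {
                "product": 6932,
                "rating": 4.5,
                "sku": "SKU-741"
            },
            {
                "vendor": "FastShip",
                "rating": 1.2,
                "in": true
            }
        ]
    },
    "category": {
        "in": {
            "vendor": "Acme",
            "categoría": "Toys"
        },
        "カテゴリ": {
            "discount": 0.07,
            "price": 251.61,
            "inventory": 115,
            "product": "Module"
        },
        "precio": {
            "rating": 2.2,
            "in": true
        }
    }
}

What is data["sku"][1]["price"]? 313.58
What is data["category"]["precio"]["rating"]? 2.2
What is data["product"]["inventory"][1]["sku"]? "SKU-996"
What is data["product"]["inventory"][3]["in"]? True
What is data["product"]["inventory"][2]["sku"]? "SKU-741"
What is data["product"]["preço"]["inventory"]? 149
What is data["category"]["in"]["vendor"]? "Acme"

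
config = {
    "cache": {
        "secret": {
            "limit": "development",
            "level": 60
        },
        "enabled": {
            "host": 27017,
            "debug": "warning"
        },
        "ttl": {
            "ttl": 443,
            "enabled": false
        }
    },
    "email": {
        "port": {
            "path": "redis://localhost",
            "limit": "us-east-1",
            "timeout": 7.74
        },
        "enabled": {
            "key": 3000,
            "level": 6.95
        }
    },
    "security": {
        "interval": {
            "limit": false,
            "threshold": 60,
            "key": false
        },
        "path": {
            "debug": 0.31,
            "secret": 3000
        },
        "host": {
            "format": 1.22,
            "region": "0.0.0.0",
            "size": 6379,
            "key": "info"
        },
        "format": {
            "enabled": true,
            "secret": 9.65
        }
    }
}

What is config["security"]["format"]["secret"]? 9.65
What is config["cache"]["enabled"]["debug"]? "warning"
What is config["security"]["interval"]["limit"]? False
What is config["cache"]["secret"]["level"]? 60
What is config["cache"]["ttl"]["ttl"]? 443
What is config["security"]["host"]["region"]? "0.0.0.0"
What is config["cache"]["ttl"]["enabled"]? False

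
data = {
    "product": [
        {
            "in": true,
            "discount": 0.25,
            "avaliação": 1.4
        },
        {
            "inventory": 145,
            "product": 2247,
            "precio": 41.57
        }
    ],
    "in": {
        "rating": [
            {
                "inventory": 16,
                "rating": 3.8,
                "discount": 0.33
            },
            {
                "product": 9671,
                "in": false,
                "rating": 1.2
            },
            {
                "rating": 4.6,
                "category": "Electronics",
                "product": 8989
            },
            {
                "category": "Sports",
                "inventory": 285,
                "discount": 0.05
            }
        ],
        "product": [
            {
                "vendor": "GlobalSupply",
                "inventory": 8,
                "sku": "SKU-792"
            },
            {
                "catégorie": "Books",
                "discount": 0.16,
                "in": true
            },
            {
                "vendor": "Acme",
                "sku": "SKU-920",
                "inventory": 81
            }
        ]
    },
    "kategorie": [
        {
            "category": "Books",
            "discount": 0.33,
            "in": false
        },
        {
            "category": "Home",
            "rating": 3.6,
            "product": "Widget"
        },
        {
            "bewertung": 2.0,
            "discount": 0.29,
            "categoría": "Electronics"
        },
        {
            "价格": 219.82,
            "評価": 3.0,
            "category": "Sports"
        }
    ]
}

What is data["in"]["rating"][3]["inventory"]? 285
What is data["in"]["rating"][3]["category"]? "Sports"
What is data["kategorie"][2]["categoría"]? "Electronics"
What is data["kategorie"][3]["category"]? "Sports"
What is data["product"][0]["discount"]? 0.25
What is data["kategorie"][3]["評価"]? 3.0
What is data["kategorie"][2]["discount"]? 0.29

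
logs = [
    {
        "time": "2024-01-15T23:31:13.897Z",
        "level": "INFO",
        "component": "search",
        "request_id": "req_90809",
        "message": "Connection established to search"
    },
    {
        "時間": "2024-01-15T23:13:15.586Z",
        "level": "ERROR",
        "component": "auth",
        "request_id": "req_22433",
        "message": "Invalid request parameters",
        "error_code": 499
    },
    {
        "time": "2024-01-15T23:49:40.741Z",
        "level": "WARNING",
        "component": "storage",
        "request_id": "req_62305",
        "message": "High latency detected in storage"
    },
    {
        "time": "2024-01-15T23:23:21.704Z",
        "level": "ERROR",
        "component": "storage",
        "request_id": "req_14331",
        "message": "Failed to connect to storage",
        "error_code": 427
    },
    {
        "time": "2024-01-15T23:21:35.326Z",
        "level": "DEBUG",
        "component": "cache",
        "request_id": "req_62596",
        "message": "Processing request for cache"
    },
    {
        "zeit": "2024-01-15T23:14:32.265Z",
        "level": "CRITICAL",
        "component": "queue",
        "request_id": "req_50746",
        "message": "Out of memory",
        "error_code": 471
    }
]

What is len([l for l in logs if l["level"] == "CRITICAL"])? 1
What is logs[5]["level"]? "CRITICAL"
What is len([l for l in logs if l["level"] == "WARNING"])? 1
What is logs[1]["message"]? "Invalid request parameters"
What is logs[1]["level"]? "ERROR"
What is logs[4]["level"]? "DEBUG"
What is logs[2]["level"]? "WARNING"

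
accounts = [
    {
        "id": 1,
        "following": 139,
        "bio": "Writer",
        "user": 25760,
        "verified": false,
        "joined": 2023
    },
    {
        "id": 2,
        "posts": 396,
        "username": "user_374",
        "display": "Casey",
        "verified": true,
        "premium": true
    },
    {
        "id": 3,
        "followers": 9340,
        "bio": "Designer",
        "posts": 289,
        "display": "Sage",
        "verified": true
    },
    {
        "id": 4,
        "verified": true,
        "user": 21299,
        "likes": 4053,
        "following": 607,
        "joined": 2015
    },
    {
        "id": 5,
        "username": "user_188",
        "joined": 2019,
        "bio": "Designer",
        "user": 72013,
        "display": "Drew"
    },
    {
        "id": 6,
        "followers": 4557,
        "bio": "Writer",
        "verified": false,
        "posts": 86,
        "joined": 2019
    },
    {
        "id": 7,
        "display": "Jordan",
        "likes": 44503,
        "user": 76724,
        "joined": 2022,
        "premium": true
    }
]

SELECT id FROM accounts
[1, 2, 3, 4, 5, 6, 7]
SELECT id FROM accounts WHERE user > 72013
[7]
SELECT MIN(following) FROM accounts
139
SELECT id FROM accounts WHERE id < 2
[1]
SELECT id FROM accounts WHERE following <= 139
[1]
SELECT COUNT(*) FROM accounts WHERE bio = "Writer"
2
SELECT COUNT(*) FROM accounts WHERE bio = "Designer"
2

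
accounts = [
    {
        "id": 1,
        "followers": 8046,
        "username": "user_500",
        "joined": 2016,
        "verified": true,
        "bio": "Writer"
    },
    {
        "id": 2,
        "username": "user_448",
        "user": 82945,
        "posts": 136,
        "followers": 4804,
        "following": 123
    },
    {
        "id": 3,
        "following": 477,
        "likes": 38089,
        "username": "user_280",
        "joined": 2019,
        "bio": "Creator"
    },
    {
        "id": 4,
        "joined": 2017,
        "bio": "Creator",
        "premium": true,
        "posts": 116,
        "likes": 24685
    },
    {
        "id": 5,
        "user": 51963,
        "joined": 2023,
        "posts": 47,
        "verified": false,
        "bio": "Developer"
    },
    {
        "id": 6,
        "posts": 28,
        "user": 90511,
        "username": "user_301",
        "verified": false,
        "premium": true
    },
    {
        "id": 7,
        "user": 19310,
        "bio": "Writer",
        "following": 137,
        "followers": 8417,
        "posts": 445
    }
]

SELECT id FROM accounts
[1, 2, 3, 4, 5, 6, 7]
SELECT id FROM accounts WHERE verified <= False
[5, 6]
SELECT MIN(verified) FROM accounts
False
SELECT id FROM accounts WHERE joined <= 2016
[1]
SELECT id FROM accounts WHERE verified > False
[1]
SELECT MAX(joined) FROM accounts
2023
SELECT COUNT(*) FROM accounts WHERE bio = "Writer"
2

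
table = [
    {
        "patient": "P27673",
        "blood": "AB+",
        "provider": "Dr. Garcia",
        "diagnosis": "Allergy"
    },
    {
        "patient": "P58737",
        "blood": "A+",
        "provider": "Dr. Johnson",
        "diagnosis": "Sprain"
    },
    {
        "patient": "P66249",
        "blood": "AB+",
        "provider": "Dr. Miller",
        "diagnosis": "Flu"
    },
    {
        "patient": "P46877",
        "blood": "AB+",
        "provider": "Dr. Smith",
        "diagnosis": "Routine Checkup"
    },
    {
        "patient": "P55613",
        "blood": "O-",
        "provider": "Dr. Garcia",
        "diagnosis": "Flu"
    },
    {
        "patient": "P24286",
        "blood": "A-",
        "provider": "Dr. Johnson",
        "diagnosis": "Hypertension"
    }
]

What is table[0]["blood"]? "AB+"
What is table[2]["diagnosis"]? "Flu"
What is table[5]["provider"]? "Dr. Johnson"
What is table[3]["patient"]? "P46877"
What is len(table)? 6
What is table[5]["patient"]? "P24286"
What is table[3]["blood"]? "AB+"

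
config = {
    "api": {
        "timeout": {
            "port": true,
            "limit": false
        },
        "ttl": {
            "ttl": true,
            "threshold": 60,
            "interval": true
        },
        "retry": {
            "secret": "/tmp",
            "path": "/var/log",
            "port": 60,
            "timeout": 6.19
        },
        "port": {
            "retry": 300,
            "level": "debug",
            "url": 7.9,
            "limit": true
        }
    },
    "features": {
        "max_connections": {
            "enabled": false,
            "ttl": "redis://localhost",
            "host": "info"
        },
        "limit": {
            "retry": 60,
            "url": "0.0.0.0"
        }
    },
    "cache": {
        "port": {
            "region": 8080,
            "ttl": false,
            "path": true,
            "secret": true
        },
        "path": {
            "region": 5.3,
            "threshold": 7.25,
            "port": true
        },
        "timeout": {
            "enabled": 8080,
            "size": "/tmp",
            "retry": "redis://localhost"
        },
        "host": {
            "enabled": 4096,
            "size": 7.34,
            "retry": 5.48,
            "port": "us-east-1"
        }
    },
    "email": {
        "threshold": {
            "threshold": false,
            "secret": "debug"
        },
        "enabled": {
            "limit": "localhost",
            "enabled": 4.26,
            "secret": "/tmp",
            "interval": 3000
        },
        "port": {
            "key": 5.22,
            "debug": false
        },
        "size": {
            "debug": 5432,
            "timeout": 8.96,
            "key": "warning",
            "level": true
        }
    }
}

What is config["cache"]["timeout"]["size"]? "/tmp"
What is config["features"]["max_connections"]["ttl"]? "redis://localhost"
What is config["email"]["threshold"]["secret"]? "debug"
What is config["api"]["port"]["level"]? "debug"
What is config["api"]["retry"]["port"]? 60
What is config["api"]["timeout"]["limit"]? False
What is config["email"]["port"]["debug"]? False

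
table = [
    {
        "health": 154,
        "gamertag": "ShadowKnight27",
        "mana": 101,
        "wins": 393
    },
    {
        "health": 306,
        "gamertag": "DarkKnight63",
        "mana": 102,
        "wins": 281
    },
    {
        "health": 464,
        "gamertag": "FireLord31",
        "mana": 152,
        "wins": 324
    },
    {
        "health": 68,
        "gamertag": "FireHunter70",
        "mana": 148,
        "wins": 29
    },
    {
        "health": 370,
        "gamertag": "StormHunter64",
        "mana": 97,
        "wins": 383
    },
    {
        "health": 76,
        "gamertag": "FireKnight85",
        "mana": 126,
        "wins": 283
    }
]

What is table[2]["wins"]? 324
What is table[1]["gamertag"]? "DarkKnight63"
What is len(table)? 6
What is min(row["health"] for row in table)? 68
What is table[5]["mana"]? 126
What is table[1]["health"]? 306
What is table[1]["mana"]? 102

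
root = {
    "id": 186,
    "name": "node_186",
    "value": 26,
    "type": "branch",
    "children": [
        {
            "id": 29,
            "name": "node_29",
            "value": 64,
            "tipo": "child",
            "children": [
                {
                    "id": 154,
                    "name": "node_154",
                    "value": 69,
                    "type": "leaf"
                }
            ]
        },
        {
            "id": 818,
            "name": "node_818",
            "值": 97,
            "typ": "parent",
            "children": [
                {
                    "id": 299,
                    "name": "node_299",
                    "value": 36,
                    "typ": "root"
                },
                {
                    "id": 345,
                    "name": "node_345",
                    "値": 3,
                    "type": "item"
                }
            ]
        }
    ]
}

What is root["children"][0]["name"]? "node_29"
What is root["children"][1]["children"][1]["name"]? "node_345"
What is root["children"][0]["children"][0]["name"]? "node_154"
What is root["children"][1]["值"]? 97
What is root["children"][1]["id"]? 818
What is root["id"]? 186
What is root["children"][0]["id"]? 29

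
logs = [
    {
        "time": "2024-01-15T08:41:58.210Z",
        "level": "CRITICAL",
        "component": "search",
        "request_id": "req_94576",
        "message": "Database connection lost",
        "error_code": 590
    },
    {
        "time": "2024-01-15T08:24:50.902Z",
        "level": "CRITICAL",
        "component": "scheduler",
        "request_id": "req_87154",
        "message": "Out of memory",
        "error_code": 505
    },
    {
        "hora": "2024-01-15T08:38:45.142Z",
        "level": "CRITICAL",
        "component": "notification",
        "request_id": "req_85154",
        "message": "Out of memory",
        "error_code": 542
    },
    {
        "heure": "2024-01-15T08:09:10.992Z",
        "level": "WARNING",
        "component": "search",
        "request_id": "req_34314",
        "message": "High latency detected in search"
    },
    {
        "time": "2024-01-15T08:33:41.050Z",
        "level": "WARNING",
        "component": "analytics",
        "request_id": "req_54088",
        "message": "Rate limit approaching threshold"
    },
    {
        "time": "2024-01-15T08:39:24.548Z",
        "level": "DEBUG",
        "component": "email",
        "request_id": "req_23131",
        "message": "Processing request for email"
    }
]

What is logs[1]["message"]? "Out of memory"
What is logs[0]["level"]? "CRITICAL"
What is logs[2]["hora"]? "2024-01-15T08:38:45.142Z"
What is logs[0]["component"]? "search"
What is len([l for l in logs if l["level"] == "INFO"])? 0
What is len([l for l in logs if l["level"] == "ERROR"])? 0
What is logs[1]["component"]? "scheduler"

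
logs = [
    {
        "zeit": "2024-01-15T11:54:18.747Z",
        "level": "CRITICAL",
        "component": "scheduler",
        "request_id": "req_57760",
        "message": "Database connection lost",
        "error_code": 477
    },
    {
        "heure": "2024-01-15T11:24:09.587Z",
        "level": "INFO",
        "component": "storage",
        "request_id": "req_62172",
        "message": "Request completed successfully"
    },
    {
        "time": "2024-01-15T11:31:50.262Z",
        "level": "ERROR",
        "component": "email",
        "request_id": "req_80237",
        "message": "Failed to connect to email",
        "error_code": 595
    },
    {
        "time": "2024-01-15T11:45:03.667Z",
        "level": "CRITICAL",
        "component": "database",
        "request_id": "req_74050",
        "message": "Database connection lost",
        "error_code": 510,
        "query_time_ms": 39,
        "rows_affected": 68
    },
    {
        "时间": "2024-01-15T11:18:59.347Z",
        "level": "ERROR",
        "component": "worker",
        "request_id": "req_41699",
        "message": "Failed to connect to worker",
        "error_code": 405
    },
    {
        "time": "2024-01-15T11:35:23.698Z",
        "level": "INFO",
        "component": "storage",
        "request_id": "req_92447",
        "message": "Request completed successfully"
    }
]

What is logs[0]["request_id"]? "req_57760"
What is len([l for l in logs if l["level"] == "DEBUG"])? 0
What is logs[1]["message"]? "Request completed successfully"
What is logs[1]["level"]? "INFO"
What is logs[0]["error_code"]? 477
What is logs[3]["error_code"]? 510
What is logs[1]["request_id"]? "req_62172"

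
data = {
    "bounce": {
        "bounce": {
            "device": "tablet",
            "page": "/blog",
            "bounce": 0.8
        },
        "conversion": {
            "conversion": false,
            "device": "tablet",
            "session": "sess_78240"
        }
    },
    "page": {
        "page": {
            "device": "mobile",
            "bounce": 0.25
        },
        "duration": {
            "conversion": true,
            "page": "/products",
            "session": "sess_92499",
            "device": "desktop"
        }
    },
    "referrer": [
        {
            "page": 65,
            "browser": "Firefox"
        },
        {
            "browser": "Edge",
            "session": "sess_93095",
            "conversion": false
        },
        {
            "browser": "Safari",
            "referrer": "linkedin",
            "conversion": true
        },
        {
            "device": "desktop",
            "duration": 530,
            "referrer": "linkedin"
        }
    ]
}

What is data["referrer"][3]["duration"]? 530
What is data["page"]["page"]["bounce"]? 0.25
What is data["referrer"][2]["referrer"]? "linkedin"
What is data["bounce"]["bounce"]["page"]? "/blog"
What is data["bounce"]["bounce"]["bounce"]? 0.8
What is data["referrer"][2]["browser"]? "Safari"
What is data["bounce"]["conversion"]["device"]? "tablet"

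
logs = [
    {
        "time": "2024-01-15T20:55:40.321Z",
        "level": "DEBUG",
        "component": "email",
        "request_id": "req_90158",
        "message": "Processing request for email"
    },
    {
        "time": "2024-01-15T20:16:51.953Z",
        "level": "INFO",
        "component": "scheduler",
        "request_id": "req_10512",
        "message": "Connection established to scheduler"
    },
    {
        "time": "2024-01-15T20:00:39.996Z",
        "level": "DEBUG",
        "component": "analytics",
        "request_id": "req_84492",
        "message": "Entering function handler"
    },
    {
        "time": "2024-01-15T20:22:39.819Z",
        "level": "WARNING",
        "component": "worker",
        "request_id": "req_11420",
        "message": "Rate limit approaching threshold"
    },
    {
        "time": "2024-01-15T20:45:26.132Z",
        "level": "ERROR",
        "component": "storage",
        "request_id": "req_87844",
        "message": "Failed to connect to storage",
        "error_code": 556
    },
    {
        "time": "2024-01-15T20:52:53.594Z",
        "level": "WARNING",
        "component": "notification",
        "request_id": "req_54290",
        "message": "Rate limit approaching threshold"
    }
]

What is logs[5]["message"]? "Rate limit approaching threshold"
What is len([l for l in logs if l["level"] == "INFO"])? 1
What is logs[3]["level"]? "WARNING"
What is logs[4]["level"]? "ERROR"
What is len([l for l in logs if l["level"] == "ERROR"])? 1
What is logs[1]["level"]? "INFO"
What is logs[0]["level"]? "DEBUG"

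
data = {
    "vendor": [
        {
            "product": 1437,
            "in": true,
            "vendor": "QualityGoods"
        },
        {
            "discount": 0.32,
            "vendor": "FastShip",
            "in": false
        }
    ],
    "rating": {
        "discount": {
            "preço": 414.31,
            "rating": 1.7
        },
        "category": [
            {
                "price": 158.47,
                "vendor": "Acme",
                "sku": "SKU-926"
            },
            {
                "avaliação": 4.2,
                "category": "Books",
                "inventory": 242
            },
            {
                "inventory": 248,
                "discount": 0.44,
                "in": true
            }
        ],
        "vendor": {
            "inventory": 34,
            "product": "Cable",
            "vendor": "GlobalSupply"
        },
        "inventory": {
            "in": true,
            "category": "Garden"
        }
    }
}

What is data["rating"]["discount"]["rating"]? 1.7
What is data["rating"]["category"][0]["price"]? 158.47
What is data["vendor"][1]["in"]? False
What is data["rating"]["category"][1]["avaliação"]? 4.2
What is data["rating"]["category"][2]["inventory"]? 248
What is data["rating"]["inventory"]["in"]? True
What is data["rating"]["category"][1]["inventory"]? 242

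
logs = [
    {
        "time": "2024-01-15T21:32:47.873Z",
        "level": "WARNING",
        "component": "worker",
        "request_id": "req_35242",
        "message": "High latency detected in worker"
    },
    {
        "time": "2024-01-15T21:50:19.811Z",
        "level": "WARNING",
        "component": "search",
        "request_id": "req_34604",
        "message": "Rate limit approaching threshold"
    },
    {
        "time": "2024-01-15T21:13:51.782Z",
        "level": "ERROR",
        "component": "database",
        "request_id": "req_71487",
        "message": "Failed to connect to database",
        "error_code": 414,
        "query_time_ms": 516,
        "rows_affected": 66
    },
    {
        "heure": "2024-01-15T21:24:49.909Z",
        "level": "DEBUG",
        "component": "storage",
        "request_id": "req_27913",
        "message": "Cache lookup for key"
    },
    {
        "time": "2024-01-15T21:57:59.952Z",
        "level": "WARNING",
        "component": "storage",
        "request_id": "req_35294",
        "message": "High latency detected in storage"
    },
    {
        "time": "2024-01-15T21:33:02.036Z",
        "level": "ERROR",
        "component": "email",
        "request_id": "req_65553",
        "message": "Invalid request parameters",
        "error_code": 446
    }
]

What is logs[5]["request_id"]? "req_65553"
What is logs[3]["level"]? "DEBUG"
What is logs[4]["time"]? "2024-01-15T21:57:59.952Z"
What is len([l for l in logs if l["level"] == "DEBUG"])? 1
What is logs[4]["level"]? "WARNING"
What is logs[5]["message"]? "Invalid request parameters"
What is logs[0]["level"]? "WARNING"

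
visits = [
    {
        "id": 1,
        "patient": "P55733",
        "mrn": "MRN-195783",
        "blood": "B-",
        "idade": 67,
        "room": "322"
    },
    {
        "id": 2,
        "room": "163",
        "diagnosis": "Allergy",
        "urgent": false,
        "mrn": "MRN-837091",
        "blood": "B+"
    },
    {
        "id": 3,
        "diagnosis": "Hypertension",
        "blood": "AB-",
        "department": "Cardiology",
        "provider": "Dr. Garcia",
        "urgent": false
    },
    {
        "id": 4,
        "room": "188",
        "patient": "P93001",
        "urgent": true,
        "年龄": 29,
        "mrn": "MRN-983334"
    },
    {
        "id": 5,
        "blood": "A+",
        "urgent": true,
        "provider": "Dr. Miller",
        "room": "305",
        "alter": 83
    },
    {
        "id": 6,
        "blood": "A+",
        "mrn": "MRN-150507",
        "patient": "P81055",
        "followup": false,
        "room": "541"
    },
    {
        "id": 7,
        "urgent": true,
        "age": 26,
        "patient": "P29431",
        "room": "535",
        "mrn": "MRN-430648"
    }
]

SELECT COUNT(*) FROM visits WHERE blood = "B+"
1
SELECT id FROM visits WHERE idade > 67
[]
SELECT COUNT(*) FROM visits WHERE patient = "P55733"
1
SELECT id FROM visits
[1, 2, 3, 4, 5, 6, 7]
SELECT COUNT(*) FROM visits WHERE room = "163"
1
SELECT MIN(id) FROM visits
1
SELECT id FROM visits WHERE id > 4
[5, 6, 7]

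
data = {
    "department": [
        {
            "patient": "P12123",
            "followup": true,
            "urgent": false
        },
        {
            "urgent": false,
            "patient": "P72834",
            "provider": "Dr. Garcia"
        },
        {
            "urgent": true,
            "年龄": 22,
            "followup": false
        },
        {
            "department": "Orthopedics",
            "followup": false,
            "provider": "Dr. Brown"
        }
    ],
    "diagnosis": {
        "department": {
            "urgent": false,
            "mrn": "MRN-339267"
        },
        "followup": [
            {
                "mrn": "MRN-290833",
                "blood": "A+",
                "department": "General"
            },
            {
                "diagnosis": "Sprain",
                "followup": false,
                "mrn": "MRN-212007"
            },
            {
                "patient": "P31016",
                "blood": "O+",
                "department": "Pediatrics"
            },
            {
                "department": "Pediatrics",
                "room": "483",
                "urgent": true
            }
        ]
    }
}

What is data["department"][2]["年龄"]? 22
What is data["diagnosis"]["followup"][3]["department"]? "Pediatrics"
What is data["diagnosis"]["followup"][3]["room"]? "483"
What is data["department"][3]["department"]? "Orthopedics"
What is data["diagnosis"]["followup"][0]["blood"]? "A+"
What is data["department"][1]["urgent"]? False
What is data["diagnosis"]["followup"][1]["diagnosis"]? "Sprain"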